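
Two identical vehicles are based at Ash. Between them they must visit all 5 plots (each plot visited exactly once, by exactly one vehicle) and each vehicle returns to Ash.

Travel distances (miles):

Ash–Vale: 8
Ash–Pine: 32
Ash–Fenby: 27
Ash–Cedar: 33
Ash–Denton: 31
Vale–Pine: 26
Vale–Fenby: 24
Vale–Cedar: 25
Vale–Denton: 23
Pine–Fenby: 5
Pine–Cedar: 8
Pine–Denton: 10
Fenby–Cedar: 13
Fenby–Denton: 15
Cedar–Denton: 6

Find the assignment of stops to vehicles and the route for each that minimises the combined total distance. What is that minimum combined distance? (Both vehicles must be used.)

There are 2^4 − 1 = 15 ways to divide the 5 stops into two non-empty groups. For each, the best each vehicle can do is its own shortest tour through its group:
  {Vale} + {Pine, Fenby, Cedar, Denton}: 16 + 77 = 93
  {Pine} + {Vale, Fenby, Cedar, Denton}: 64 + 77 = 141
  {Vale, Pine} + {Fenby, Cedar, Denton}: 66 + 77 = 143
  {Fenby} + {Vale, Pine, Cedar, Denton}: 54 + 77 = 131
  {Vale, Fenby} + {Pine, Cedar, Denton}: 59 + 77 = 136
  {Pine, Fenby} + {Vale, Cedar, Denton}: 64 + 70 = 134
  … (15 splits in total)
Best: vehicle 1 Ash → Vale → Ash = 16; vehicle 2 Ash → Fenby → Pine → Cedar → Denton → Ash = 77; combined 93.

Minimum combined distance: 93 miles.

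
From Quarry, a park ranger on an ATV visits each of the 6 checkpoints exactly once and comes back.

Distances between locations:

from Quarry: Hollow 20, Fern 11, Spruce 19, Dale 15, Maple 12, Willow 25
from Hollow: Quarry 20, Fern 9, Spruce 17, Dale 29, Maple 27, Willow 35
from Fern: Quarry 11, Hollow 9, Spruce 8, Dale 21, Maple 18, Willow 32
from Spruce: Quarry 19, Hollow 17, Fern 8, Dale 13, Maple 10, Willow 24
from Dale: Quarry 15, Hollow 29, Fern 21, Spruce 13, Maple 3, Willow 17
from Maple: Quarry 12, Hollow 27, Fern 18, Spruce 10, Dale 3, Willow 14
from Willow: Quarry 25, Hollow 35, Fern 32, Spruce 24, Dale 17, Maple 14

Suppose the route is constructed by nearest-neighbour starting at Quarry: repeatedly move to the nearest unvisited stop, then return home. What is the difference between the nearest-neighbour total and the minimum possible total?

Quarry: Fern=11, Maple=12, Dale=15, Spruce=19, Hollow=20, Willow=25 ⇒ Fern
Fern: Spruce=8, Hollow=9, Maple=18, Dale=21, Willow=32 ⇒ Spruce
Spruce: Maple=10, Dale=13, Hollow=17, Willow=24 ⇒ Maple
Maple: Dale=3, Willow=14, Hollow=27 ⇒ Dale
Dale: Willow=17, Hollow=29 ⇒ Willow
Willow: Hollow=35 ⇒ Hollow
NN route Quarry → Fern → Spruce → Maple → Dale → Willow → Hollow → Quarry costs 104.
Optimal: Quarry → Hollow → Fern → Spruce → Dale → Maple → Willow → Quarry costs 92 (by enumerating all 360 distinct tours).
Excess = 104 − 92 = 12.

Excess over optimum: 12.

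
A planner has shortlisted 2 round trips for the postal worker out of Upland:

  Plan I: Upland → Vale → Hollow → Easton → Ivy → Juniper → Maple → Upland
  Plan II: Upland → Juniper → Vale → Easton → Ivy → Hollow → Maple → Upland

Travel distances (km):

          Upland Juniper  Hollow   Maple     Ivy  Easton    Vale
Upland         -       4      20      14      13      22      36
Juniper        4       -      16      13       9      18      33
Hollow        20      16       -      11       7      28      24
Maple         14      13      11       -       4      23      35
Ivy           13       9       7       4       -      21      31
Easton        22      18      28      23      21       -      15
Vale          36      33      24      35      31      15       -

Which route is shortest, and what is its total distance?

105 km — Plan II is the shortest.

Plan I: 36 + 24 + 28 + 21 + 9 + 13 + 14 = 145
Plan II: 4 + 33 + 15 + 21 + 7 + 11 + 14 = 105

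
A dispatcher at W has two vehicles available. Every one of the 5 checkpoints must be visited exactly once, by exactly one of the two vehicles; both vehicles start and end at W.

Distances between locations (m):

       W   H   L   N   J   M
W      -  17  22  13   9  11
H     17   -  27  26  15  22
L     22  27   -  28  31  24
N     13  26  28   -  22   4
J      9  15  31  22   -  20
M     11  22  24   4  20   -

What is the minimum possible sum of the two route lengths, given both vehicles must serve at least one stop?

Try each way of splitting the stops between the two vehicles (each non-empty) and, for each split, find the best tour for each vehicle:
  {H} + {L, N, J, M}: 34 + 81 = 115
  {L} + {H, N, J, M}: 44 + 63 = 107
  {H, L} + {N, J, M}: 66 + 46 = 112
  {N} + {H, L, J, M}: 26 + 86 = 112
  {H, N} + {L, J, M}: 56 + 75 = 131
  {L, N} + {H, J, M}: 63 + 57 = 120
  … (15 splits in total)
  {H, L, J} + {N, M}: 73 + 28 = 101  ← best
Best: vehicle 1 W → L → H → J → W = 73; vehicle 2 W → N → M → W = 28; combined 101.

Minimum combined distance: 101 m.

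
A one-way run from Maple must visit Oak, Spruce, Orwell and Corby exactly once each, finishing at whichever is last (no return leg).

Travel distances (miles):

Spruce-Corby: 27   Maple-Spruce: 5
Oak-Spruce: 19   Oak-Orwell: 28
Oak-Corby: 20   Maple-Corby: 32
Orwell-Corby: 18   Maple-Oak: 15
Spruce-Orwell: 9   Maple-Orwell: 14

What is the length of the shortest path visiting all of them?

52 miles — the minimum one-way total.

There are 4! = 24 possible orderings.
Maple → Oak → Spruce → Orwell → Corby: 15+19+9+18 = 61
Maple → Oak → Spruce → Corby → Orwell: 15+19+27+18 = 79
Maple → Oak → Orwell → Spruce → Corby: 15+28+9+27 = 79
Maple → Oak → Orwell → Corby → Spruce: 15+28+18+27 = 88
Maple → Oak → Corby → Spruce → Orwell: 15+20+27+9 = 71
Maple → Oak → Corby → Orwell → Spruce: 15+20+18+9 = 62
Maple → Spruce → Oak → Orwell → Corby: 5+19+28+18 = 70
Maple → Spruce → Oak → Corby → Orwell: 5+19+20+18 = 62
Maple → Spruce → Orwell → Oak → Corby: 5+9+28+20 = 62
Maple → Spruce → Orwell → Corby → Oak: 5+9+18+20 = 52
Maple → Spruce → Corby → Oak → Orwell: 5+27+20+28 = 80
Maple → Spruce → Corby → Orwell → Oak: 5+27+18+28 = 78
Maple → Orwell → Oak → Spruce → Corby: 14+28+19+27 = 88
Maple → Orwell → Oak → Corby → Spruce: 14+28+20+27 = 89
… (10 more)
The minimum is 52.
One shortest path: Maple → Spruce → Orwell → Corby → Oak.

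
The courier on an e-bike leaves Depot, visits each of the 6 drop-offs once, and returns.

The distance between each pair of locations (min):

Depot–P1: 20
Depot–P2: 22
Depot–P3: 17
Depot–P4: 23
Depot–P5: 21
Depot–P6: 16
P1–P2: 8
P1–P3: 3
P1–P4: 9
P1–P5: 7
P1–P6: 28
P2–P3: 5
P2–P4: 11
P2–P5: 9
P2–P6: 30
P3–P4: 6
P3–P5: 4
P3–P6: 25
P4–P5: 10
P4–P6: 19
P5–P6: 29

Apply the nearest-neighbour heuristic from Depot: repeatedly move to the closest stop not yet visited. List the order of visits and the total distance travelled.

Total distance 82 min via the nearest-neighbour route Depot → P6 → P4 → P3 → P1 → P5 → P2 → Depot.

Depot → [P6:16 / P3:17 / P1:20 / P5:21 / P2:22 / P4:23] → P6 (16)
P6 → [P4:19 / P3:25 / P1:28 / P5:29 / P2:30] → P4 (19)
P4 → [P3:6 / P1:9 / P5:10 / P2:11] → P3 (6)
P3 → [P1:3 / P5:4 / P2:5] → P1 (3)
P1 → [P5:7 / P2:8] → P5 (7)
P5 → [P2:9] → P2 (9)
Return P2→Depot: 22.
Total = 16 + 19 + 6 + 3 + 7 + 9 + 22 = 82.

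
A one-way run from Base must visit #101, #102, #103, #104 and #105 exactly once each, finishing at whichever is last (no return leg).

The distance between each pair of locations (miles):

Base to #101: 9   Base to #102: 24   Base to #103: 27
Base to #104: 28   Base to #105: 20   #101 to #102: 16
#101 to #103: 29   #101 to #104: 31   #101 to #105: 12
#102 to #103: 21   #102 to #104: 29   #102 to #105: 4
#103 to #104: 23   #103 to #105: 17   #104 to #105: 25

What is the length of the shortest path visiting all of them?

Shortest open route: 69 miles.

There are 5! = 120 possible orderings.
Base - #101 - #102 - #103 - #104 - #105: 9+16+21+23+25 = 94
Base - #101 - #102 - #103 - #105 - #104: 9+16+21+17+25 = 88
Base - #101 - #102 - #104 - #103 - #105: 9+16+29+23+17 = 94
Base - #101 - #102 - #104 - #105 - #103: 9+16+29+25+17 = 96
Base - #101 - #102 - #105 - #103 - #104: 9+16+4+17+23 = 69
Base - #101 - #102 - #105 - #104 - #103: 9+16+4+25+23 = 77
Base - #101 - #103 - #102 - #104 - #105: 9+29+21+29+25 = 113
Base - #101 - #103 - #102 - #105 - #104: 9+29+21+4+25 = 88
Base - #101 - #103 - #104 - #102 - #105: 9+29+23+29+4 = 94
Base - #101 - #103 - #104 - #105 - #102: 9+29+23+25+4 = 90
Base - #101 - #103 - #105 - #102 - #104: 9+29+17+4+29 = 88
Base - #101 - #103 - #105 - #104 - #102: 9+29+17+25+29 = 109
Base - #101 - #104 - #102 - #103 - #105: 9+31+29+21+17 = 107
Base - #101 - #104 - #102 - #105 - #103: 9+31+29+4+17 = 90
… (106 more)
The minimum is 69.
One shortest path: Base → #101 → #102 → #105 → #103 → #104.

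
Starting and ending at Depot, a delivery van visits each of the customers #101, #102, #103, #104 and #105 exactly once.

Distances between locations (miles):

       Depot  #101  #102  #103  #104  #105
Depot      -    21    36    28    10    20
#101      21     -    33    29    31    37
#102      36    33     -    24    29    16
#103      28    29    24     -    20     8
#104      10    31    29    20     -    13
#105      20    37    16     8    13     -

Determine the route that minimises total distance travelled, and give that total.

With 5 stops there are 5!/2 = 60 distinct round trips (a route and its reverse cost the same).
Depot-#101-#102-#103-#104-#105-Depot: 21+33+24+20+13+20 = 131
Depot-#101-#102-#103-#105-#104-Depot: 21+33+24+8+13+10 = 109
Depot-#101-#102-#104-#103-#105-Depot: 21+33+29+20+8+20 = 131
Depot-#101-#102-#104-#105-#103-Depot: 21+33+29+13+8+28 = 132
Depot-#101-#102-#105-#103-#104-Depot: 21+33+16+8+20+10 = 108
Depot-#101-#102-#105-#104-#103-Depot: 21+33+16+13+20+28 = 131
Depot-#101-#103-#102-#104-#105-Depot: 21+29+24+29+13+20 = 136
Depot-#101-#103-#102-#105-#104-Depot: 21+29+24+16+13+10 = 113
Depot-#101-#103-#104-#102-#105-Depot: 21+29+20+29+16+20 = 135
Depot-#101-#103-#104-#105-#102-Depot: 21+29+20+13+16+36 = 135
Depot-#101-#103-#105-#102-#104-Depot: 21+29+8+16+29+10 = 113
Depot-#101-#103-#105-#104-#102-Depot: 21+29+8+13+29+36 = 136
Depot-#101-#104-#102-#103-#105-Depot: 21+31+29+24+8+20 = 133
Depot-#101-#104-#102-#105-#103-Depot: 21+31+29+16+8+28 = 133
… (46 more)
The minimum is 108.
One optimal route: Depot → #101 → #102 → #105 → #103 → #104 → Depot (or its reverse).

Minimum total distance: 108 miles.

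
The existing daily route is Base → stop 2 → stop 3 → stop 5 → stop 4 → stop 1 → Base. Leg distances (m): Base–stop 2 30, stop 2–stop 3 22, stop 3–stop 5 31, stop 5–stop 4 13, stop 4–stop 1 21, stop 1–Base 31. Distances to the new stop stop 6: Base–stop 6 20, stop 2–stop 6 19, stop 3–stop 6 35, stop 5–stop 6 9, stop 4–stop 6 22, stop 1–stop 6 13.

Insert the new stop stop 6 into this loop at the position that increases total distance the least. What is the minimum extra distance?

Adding 2 m by placing stop 6 on the stop 1–Base leg.

Insertion cost between consecutive stops i–j is d(i,stop 6) + d(stop 6,j) − d(i,j):
  between Base and stop 2: 20 + 19 − 30 = 9
  between stop 2 and stop 3: 19 + 35 − 22 = 32
  between stop 3 and stop 5: 35 + 9 − 31 = 13
  between stop 5 and stop 4: 9 + 22 − 13 = 18
  between stop 4 and stop 1: 22 + 13 − 21 = 14
  between stop 1 and Base: 13 + 20 − 31 = 2
Cheapest insertion is between stop 1 and Base, adding 2.
New total = 148 + 2 = 150.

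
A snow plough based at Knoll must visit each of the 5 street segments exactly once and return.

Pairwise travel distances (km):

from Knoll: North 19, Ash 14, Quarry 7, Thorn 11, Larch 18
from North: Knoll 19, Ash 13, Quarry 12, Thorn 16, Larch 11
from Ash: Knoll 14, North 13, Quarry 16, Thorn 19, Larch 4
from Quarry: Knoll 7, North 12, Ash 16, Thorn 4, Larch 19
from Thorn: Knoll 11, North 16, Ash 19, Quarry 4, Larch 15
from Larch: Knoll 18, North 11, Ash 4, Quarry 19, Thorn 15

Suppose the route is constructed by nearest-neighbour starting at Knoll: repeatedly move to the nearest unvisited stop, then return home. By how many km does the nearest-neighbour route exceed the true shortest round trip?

Excess over optimum: 6 km.

From Knoll: Quarry=7, Thorn=11, Ash=14, Larch=18, North=19 → choose Quarry (7).
From Quarry: Thorn=4, North=12, Ash=16, Larch=19 → choose Thorn (4).
From Thorn: Larch=15, North=16, Ash=19 → choose Larch (15).
From Larch: Ash=4, North=11 → choose Ash (4).
From Ash: North=13 → choose North (13).
NN route Knoll → Quarry → Thorn → Larch → Ash → North → Knoll costs 62.
Optimal: Knoll → Ash → Larch → North → Quarry → Thorn → Knoll costs 56 (by enumerating all 60 distinct tours).
Excess = 62 − 56 = 6.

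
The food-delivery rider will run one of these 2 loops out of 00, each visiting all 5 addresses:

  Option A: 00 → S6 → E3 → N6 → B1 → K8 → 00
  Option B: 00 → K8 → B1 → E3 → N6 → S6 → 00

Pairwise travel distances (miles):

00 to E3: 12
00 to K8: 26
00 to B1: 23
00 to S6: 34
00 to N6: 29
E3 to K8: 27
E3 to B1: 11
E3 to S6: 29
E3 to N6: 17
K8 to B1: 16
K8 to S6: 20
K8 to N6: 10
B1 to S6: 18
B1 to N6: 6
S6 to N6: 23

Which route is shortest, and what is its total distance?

Shortest is Option B, total 127 miles.

Option A: 34 + 29 + 17 + 6 + 16 + 26 = 128
Option B: 26 + 16 + 11 + 17 + 23 + 34 = 127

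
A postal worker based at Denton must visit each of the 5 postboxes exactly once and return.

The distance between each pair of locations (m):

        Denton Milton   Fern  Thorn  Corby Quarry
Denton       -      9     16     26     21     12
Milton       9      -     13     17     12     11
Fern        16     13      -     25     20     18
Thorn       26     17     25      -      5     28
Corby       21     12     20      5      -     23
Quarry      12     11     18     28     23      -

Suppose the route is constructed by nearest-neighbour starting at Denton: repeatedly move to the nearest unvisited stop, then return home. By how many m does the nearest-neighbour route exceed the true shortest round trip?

From Denton: Milton=9, Quarry=12, Fern=16, Corby=21, Thorn=26 → choose Milton (9).
From Milton: Quarry=11, Corby=12, Fern=13, Thorn=17 → choose Quarry (11).
From Quarry: Fern=18, Corby=23, Thorn=28 → choose Fern (18).
From Fern: Corby=20, Thorn=25 → choose Corby (20).
From Corby: Thorn=5 → choose Thorn (5).
NN route Denton → Milton → Quarry → Fern → Corby → Thorn → Denton costs 89.
Optimal: Denton → Milton → Thorn → Corby → Fern → Quarry → Denton costs 81 (by enumerating all 60 distinct tours).
Excess = 89 − 81 = 8.

8 m longer than the optimal tour.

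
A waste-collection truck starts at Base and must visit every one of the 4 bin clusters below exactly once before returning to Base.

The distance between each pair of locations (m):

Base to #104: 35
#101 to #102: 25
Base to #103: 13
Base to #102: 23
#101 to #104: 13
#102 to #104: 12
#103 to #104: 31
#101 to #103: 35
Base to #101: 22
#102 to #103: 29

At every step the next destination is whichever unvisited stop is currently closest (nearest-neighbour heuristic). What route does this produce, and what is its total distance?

From Base: distances to unvisited — #103=13, #101=22, #102=23, #104=35. Nearest is #103 (13).
From #103: distances to unvisited — #102=29, #104=31, #101=35. Nearest is #102 (29).
From #102: distances to unvisited — #104=12, #101=25. Nearest is #104 (12).
From #104: distances to unvisited — #101=13. Nearest is #101 (13).
Return #101→Base: 22.
Total = 13 + 29 + 12 + 13 + 22 = 89.

89 m along Base → #103 → #102 → #104 → #101 → Base.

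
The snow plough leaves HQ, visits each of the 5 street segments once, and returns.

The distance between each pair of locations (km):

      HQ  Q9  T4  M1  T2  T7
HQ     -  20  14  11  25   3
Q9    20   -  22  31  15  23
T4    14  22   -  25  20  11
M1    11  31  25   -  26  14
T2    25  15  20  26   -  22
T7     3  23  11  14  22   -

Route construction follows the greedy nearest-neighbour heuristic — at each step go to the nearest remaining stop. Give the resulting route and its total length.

91 km along HQ → T7 → T4 → T2 → Q9 → M1 → HQ.

HQ → [T7:3 / M1:11 / T4:14 / Q9:20 / T2:25] → T7 (3)
T7 → [T4:11 / M1:14 / T2:22 / Q9:23] → T4 (11)
T4 → [T2:20 / Q9:22 / M1:25] → T2 (20)
T2 → [Q9:15 / M1:26] → Q9 (15)
Q9 → [M1:31] → M1 (31)
Return M1→HQ: 11.
Total = 3 + 11 + 20 + 15 + 31 + 11 = 91.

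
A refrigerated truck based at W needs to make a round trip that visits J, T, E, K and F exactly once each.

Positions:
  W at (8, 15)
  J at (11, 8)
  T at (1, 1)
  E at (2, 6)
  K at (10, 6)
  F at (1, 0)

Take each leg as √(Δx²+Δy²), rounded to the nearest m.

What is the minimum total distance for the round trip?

There are 60 distinct closed tours to check (reversals are equivalent).
W-J-T-E-K-F-W: 8+12+5+8+11+17 = 61
W-J-T-E-F-K-W: 8+12+5+6+11+9 = 51
W-J-T-K-E-F-W: 8+12+10+8+6+17 = 61
W-J-T-K-F-E-W: 8+12+10+11+6+11 = 58
W-J-T-F-E-K-W: 8+12+1+6+8+9 = 44
W-J-T-F-K-E-W: 8+12+1+11+8+11 = 51
W-J-E-T-K-F-W: 8+9+5+10+11+17 = 60
W-J-E-T-F-K-W: 8+9+5+1+11+9 = 43
W-J-E-K-T-F-W: 8+9+8+10+1+17 = 53
W-J-E-K-F-T-W: 8+9+8+11+1+16 = 53
W-J-E-F-T-K-W: 8+9+6+1+10+9 = 43
W-J-E-F-K-T-W: 8+9+6+11+10+16 = 60
W-J-K-T-E-F-W: 8+2+10+5+6+17 = 48
W-J-K-T-F-E-W: 8+2+10+1+6+11 = 38
… (46 more)
The minimum is 38.
One optimal route: W → J → K → T → F → E → W (or its reverse).

Minimum total distance: 38 m.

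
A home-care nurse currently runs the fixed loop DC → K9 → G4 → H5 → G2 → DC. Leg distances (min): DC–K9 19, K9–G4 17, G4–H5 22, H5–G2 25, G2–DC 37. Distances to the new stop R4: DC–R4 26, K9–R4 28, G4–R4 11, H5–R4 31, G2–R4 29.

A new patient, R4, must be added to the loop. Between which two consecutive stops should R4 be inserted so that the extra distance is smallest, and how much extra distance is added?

Insertion cost between consecutive stops i–j is d(i,R4) + d(R4,j) − d(i,j):
  between DC and K9: 26 + 28 − 19 = 35
  between K9 and G4: 28 + 11 − 17 = 22
  between G4 and H5: 11 + 31 − 22 = 20
  between H5 and G2: 31 + 29 − 25 = 35
  between G2 and DC: 29 + 26 − 37 = 18
Cheapest insertion is between G2 and DC, adding 18.
New total = 120 + 18 = 138.

Minimum extra distance: 18 min, inserting R4 between G2 and DC.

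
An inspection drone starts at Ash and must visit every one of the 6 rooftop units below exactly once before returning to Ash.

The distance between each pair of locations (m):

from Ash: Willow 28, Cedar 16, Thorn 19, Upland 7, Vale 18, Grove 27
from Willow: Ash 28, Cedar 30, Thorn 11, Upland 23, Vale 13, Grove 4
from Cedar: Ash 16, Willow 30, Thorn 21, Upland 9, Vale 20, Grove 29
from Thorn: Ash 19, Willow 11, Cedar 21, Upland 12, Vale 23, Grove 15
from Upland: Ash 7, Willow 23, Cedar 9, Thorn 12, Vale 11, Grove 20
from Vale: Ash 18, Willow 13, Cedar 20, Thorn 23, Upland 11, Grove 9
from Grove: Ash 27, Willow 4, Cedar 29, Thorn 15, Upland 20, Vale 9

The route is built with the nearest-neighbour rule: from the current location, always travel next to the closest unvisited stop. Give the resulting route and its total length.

At Ash the remaining stops are Upland 7, Cedar 16, Vale 18, Thorn 19, Grove 27, Willow 28; go to Upland.
At Upland the remaining stops are Cedar 9, Vale 11, Thorn 12, Grove 20, Willow 23; go to Cedar.
At Cedar the remaining stops are Vale 20, Thorn 21, Grove 29, Willow 30; go to Vale.
At Vale the remaining stops are Grove 9, Willow 13, Thorn 23; go to Grove.
At Grove the remaining stops are Willow 4, Thorn 15; go to Willow.
At Willow the remaining stops are Thorn 11; go to Thorn.
Return Thorn→Ash: 19.
Total = 7 + 9 + 20 + 9 + 4 + 11 + 19 = 79.

Nearest-neighbour total = 79 m; route Ash → Upland → Cedar → Vale → Grove → Willow → Thorn → Ash.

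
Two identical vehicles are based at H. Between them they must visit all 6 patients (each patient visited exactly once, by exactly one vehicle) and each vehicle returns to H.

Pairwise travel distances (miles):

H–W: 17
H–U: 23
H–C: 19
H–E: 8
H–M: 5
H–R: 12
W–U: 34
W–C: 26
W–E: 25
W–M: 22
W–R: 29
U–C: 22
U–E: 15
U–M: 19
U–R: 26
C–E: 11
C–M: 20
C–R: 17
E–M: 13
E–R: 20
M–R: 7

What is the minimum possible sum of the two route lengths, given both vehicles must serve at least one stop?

Try each way of splitting the stops between the two vehicles (each non-empty) and, for each split, find the best tour for each vehicle:
  {W} + {U, C, E, M, R}: 34 + 74 = 108
  {U} + {W, C, E, M, R}: 46 + 82 = 128
  {W, U} + {C, E, M, R}: 74 + 48 = 122
  {C} + {W, U, E, M, R}: 38 + 95 = 133
  {W, C} + {U, E, M, R}: 62 + 61 = 123
  {U, C} + {W, E, M, R}: 64 + 74 = 138
  … (31 splits in total)
Best: vehicle 1 H → W → H = 34; vehicle 2 H → E → U → C → R → M → H = 74; combined 108.

Minimum combined distance: 108 miles.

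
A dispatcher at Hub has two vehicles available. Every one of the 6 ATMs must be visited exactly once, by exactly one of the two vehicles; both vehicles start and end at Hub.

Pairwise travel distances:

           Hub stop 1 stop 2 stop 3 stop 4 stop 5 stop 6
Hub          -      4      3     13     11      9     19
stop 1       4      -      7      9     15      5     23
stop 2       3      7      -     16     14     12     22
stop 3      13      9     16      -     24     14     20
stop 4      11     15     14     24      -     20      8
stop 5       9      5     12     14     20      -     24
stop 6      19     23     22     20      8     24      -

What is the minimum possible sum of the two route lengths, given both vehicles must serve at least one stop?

Check every non-empty split of the stops between the two vehicles; for each half take its own optimal tour:
  {stop 1} + {stop 2, stop 3, stop 4, stop 5, stop 6}: 8 + 68 = 76
  {stop 2} + {stop 1, stop 3, stop 4, stop 5, stop 6}: 6 + 62 = 68
  {stop 1, stop 2} + {stop 3, stop 4, stop 5, stop 6}: 14 + 62 = 76
  {stop 3} + {stop 1, stop 2, stop 4, stop 5, stop 6}: 26 + 58 = 84
  {stop 1, stop 3} + {stop 2, stop 4, stop 5, stop 6}: 26 + 58 = 84
  {stop 2, stop 3} + {stop 1, stop 4, stop 5, stop 6}: 32 + 52 = 84
  … (31 splits in total)
Best: vehicle 1 Hub → stop 2 → Hub = 6; vehicle 2 Hub → stop 1 → stop 5 → stop 3 → stop 6 → stop 4 → Hub = 62; combined 68.

Minimum combined distance: 68.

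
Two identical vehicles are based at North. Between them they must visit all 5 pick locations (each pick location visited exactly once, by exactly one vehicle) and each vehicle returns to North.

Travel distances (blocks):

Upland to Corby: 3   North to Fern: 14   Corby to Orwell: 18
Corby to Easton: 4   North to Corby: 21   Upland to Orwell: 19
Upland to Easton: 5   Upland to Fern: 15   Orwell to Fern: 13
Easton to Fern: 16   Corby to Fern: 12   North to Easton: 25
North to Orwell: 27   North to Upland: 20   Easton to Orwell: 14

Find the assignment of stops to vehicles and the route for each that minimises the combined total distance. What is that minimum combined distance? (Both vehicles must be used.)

96 blocks — the smallest possible combined total.

Check every non-empty split of the stops between the two vehicles; for each half take its own optimal tour:
  {Upland} + {Corby, Easton, Orwell, Fern}: 40 + 66 = 106
  {Corby} + {Upland, Easton, Orwell, Fern}: 42 + 66 = 108
  {Upland, Corby} + {Easton, Orwell, Fern}: 44 + 66 = 110
  {Easton} + {Upland, Corby, Orwell, Fern}: 50 + 68 = 118
  {Upland, Easton} + {Corby, Orwell, Fern}: 50 + 66 = 116
  {Corby, Easton} + {Upland, Orwell, Fern}: 50 + 66 = 116
  … (15 splits in total)
  {Upland, Corby, Easton, Orwell} + {Fern}: 68 + 28 = 96  ← best
Best: vehicle 1 North → Upland → Corby → Easton → Orwell → North = 68; vehicle 2 North → Fern → North = 28; combined 96.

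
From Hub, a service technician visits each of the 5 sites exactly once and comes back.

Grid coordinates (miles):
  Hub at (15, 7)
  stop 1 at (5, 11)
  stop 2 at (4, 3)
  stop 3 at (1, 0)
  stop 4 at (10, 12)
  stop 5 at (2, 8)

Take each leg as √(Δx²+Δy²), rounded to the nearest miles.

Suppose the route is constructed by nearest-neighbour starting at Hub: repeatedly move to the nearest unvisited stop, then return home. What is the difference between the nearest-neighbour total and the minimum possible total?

The nearest-neighbour route is 1 miles longer than optimal.

Hub: stop 4=7, stop 1=11, stop 2=12, stop 5=13, stop 3=16 ⇒ stop 4
stop 4: stop 1=5, stop 5=9, stop 2=11, stop 3=15 ⇒ stop 1
stop 1: stop 5=4, stop 2=8, stop 3=12 ⇒ stop 5
stop 5: stop 2=5, stop 3=8 ⇒ stop 2
stop 2: stop 3=4 ⇒ stop 3
NN route Hub → stop 4 → stop 1 → stop 5 → stop 2 → stop 3 → Hub costs 41.
Optimal: Hub → stop 2 → stop 3 → stop 5 → stop 1 → stop 4 → Hub costs 40 (by enumerating all 60 distinct tours).
Excess = 41 − 40 = 1.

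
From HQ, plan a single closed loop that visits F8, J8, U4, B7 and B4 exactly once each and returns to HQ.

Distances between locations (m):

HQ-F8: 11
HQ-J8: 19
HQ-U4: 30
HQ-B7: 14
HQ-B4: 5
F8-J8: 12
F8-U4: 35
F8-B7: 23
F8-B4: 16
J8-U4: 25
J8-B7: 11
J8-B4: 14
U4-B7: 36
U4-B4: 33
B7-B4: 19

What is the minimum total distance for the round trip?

With 5 stops there are 5!/2 = 60 distinct round trips (a route and its reverse cost the same).
HQ-F8-J8-U4-B7-B4-HQ: 11+12+25+36+19+5 = 108
HQ-F8-J8-U4-B4-B7-HQ: 11+12+25+33+19+14 = 114
HQ-F8-J8-B7-U4-B4-HQ: 11+12+11+36+33+5 = 108
HQ-F8-J8-B7-B4-U4-HQ: 11+12+11+19+33+30 = 116
HQ-F8-J8-B4-U4-B7-HQ: 11+12+14+33+36+14 = 120
HQ-F8-J8-B4-B7-U4-HQ: 11+12+14+19+36+30 = 122
HQ-F8-U4-J8-B7-B4-HQ: 11+35+25+11+19+5 = 106
HQ-F8-U4-J8-B4-B7-HQ: 11+35+25+14+19+14 = 118
HQ-F8-U4-B7-J8-B4-HQ: 11+35+36+11+14+5 = 112
HQ-F8-U4-B7-B4-J8-HQ: 11+35+36+19+14+19 = 134
HQ-F8-U4-B4-J8-B7-HQ: 11+35+33+14+11+14 = 118
HQ-F8-U4-B4-B7-J8-HQ: 11+35+33+19+11+19 = 128
HQ-F8-B7-J8-U4-B4-HQ: 11+23+11+25+33+5 = 108
HQ-F8-B7-J8-B4-U4-HQ: 11+23+11+14+33+30 = 122
… (46 more)
The minimum is 106.
One optimal route: HQ → F8 → U4 → J8 → B7 → B4 → HQ (or its reverse).

Minimum total distance: 106 m.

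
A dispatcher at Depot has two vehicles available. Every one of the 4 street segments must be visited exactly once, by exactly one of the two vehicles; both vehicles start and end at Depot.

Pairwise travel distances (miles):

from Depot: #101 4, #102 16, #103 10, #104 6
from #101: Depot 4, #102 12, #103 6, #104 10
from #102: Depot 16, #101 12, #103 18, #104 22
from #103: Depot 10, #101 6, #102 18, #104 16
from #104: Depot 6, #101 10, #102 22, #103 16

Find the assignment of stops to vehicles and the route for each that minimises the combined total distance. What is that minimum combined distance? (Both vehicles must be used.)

Try each way of splitting the stops between the two vehicles (each non-empty) and, for each split, find the best tour for each vehicle:
  {#101} + {#102, #103, #104}: 8 + 56 = 64
  {#102} + {#101, #103, #104}: 32 + 32 = 64
  {#101, #102} + {#103, #104}: 32 + 32 = 64
  {#103} + {#101, #102, #104}: 20 + 44 = 64
  {#101, #103} + {#102, #104}: 20 + 44 = 64
  {#102, #103} + {#101, #104}: 44 + 20 = 64
  … (7 splits in total)
  {#101, #102, #103} + {#104}: 44 + 12 = 56  ← best
Best: vehicle 1 Depot → #101 → #102 → #103 → Depot = 44; vehicle 2 Depot → #104 → Depot = 12; combined 56.

Minimum combined distance: 56 miles.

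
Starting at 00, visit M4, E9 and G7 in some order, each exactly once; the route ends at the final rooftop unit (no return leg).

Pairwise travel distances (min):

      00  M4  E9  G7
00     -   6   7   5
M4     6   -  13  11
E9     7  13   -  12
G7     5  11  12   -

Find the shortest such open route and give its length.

29 min — the minimum one-way total.

There are 3! = 6 possible orderings.
00 → M4 → E9 → G7: 6+13+12 = 31
00 → M4 → G7 → E9: 6+11+12 = 29
00 → E9 → M4 → G7: 7+13+11 = 31
00 → E9 → G7 → M4: 7+12+11 = 30
00 → G7 → M4 → E9: 5+11+13 = 29
00 → G7 → E9 → M4: 5+12+13 = 30
The minimum is 29.
One shortest path: 00 → M4 → G7 → E9.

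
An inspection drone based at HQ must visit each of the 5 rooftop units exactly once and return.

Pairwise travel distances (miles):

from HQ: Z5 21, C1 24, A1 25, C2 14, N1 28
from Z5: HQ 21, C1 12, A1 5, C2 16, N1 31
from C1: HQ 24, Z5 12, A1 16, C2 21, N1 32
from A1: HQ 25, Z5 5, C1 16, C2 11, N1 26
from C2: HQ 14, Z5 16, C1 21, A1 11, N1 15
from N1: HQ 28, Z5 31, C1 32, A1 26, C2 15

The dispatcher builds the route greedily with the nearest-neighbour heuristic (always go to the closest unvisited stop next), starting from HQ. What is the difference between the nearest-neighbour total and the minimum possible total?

From HQ: C2=14, Z5=21, C1=24, A1=25, N1=28 → choose C2 (14).
From C2: A1=11, N1=15, Z5=16, C1=21 → choose A1 (11).
From A1: Z5=5, C1=16, N1=26 → choose Z5 (5).
From Z5: C1=12, N1=31 → choose C1 (12).
From C1: N1=32 → choose N1 (32).
NN route HQ → C2 → A1 → Z5 → C1 → N1 → HQ costs 102.
Optimal: HQ → C1 → Z5 → A1 → C2 → N1 → HQ costs 95 (by enumerating all 60 distinct tours).
Excess = 102 − 95 = 7.

The nearest-neighbour route is 7 miles longer than optimal.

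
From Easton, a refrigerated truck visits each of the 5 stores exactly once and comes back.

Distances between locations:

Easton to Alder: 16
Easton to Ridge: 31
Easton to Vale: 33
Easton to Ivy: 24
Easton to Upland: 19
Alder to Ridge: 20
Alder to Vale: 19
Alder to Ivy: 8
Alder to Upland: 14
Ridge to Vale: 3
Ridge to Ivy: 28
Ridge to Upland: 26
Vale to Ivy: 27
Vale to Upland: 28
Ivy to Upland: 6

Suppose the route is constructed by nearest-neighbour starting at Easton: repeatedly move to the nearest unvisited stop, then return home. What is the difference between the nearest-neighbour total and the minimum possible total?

Excess over optimum: 6.

From Easton: Alder=16, Upland=19, Ivy=24, Ridge=31, Vale=33 → choose Alder (16).
From Alder: Ivy=8, Upland=14, Vale=19, Ridge=20 → choose Ivy (8).
From Ivy: Upland=6, Vale=27, Ridge=28 → choose Upland (6).
From Upland: Ridge=26, Vale=28 → choose Ridge (26).
From Ridge: Vale=3 → choose Vale (3).
NN route Easton → Alder → Ivy → Upland → Ridge → Vale → Easton costs 92.
Optimal: Easton → Ridge → Vale → Alder → Ivy → Upland → Easton costs 86 (by enumerating all 60 distinct tours).
Excess = 92 − 86 = 6.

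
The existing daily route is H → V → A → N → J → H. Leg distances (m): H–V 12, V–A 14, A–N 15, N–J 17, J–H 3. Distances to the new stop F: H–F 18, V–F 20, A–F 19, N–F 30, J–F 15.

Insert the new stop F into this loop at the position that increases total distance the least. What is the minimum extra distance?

Minimum extra distance: 25 m, inserting F between V and A.

Insertion cost between consecutive stops i–j is d(i,F) + d(F,j) − d(i,j):
  between H and V: 18 + 20 − 12 = 26
  between V and A: 20 + 19 − 14 = 25
  between A and N: 19 + 30 − 15 = 34
  between N and J: 30 + 15 − 17 = 28
  between J and H: 15 + 18 − 3 = 30
Cheapest insertion is between V and A, adding 25.
New total = 61 + 25 = 86.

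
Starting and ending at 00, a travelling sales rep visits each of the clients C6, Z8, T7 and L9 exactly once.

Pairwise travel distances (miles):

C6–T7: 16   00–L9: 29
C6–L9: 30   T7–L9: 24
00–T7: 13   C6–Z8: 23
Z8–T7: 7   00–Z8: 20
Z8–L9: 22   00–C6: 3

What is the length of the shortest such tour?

75 miles — the shortest possible round trip.

With 4 stops there are 4!/2 = 12 distinct round trips (a route and its reverse cost the same).
00→C6→Z8→T7→L9→00: 3+23+7+24+29 = 86
00→C6→Z8→L9→T7→00: 3+23+22+24+13 = 85
00→C6→T7→Z8→L9→00: 3+16+7+22+29 = 77
00→C6→T7→L9→Z8→00: 3+16+24+22+20 = 85
00→C6→L9→Z8→T7→00: 3+30+22+7+13 = 75
00→C6→L9→T7→Z8→00: 3+30+24+7+20 = 84
00→Z8→C6→T7→L9→00: 20+23+16+24+29 = 112
00→Z8→C6→L9→T7→00: 20+23+30+24+13 = 110
00→Z8→T7→C6→L9→00: 20+7+16+30+29 = 102
00→Z8→L9→C6→T7→00: 20+22+30+16+13 = 101
00→T7→C6→Z8→L9→00: 13+16+23+22+29 = 103
00→T7→Z8→C6→L9→00: 13+7+23+30+29 = 102
The minimum is 75.
One optimal route: 00 → C6 → L9 → Z8 → T7 → 00 (or its reverse).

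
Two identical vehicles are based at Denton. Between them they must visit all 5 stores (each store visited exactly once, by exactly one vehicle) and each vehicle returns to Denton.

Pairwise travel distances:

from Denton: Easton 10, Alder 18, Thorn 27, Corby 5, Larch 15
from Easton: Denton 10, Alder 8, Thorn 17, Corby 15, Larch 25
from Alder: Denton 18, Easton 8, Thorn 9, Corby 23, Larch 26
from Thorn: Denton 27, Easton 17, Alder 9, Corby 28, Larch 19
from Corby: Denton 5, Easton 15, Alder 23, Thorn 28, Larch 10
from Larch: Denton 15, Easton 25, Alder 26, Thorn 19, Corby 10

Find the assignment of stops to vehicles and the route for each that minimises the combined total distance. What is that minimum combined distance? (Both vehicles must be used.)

There are 2^4 − 1 = 15 ways to divide the 5 stops into two non-empty groups. For each, the best each vehicle can do is its own shortest tour through its group:
  {Easton} + {Alder, Thorn, Corby, Larch}: 20 + 61 = 81
  {Alder} + {Easton, Thorn, Corby, Larch}: 36 + 61 = 97
  {Easton, Alder} + {Thorn, Corby, Larch}: 36 + 61 = 97
  {Thorn} + {Easton, Alder, Corby, Larch}: 54 + 59 = 113
  {Easton, Thorn} + {Alder, Corby, Larch}: 54 + 59 = 113
  {Alder, Thorn} + {Easton, Corby, Larch}: 54 + 50 = 104
  … (15 splits in total)
  {Corby} + {Easton, Alder, Thorn, Larch}: 10 + 61 = 71  ← best
Best: vehicle 1 Denton → Corby → Denton = 10; vehicle 2 Denton → Easton → Alder → Thorn → Larch → Denton = 61; combined 71.

71 — the smallest possible combined total.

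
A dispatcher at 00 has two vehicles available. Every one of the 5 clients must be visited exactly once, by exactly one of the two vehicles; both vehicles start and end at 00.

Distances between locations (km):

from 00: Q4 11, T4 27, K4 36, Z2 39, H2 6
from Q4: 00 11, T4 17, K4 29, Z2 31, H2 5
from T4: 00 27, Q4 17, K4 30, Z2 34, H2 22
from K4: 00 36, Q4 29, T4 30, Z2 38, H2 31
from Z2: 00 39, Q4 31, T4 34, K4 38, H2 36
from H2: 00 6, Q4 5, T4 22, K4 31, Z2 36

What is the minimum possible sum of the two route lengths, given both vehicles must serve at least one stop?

Check every non-empty split of the stops between the two vehicles; for each half take its own optimal tour:
  {Q4} + {T4, K4, Z2, H2}: 22 + 135 = 157
  {T4} + {Q4, K4, Z2, H2}: 54 + 116 = 170
  {Q4, T4} + {K4, Z2, H2}: 55 + 114 = 169
  {K4} + {Q4, T4, Z2, H2}: 72 + 101 = 173
  {Q4, K4} + {T4, Z2, H2}: 76 + 101 = 177
  {T4, K4} + {Q4, Z2, H2}: 93 + 81 = 174
  … (15 splits in total)
  {Q4, T4, K4, Z2} + {H2}: 135 + 12 = 147  ← best
Best: vehicle 1 00 → Q4 → T4 → K4 → Z2 → 00 = 135; vehicle 2 00 → H2 → 00 = 12; combined 147.

Minimum combined distance: 147 km.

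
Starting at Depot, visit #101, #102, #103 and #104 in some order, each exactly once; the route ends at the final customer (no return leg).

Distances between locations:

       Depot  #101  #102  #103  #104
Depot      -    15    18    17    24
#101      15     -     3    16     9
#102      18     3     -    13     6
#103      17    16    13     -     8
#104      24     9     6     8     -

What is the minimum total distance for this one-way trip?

There are 4! = 24 possible orderings.
Depot - #101 - #102 - #103 - #104: 15+3+13+8 = 39
Depot - #101 - #102 - #104 - #103: 15+3+6+8 = 32
Depot - #101 - #103 - #102 - #104: 15+16+13+6 = 50
Depot - #101 - #103 - #104 - #102: 15+16+8+6 = 45
Depot - #101 - #104 - #102 - #103: 15+9+6+13 = 43
Depot - #101 - #104 - #103 - #102: 15+9+8+13 = 45
Depot - #102 - #101 - #103 - #104: 18+3+16+8 = 45
Depot - #102 - #101 - #104 - #103: 18+3+9+8 = 38
Depot - #102 - #103 - #101 - #104: 18+13+16+9 = 56
Depot - #102 - #103 - #104 - #101: 18+13+8+9 = 48
Depot - #102 - #104 - #101 - #103: 18+6+9+16 = 49
Depot - #102 - #104 - #103 - #101: 18+6+8+16 = 48
Depot - #103 - #101 - #102 - #104: 17+16+3+6 = 42
Depot - #103 - #101 - #104 - #102: 17+16+9+6 = 48
… (10 more)
The minimum is 32.
One shortest path: Depot → #101 → #102 → #104 → #103.

32 — the minimum one-way total.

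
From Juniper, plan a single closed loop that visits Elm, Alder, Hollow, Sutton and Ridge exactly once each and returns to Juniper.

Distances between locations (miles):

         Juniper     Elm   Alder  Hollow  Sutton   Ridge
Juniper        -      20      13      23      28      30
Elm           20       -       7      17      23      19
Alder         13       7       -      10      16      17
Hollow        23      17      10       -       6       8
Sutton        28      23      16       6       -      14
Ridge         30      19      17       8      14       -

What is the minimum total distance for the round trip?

Shortest round trip = 81 miles.

Juniper - Elm - Alder - Hollow - Sutton - Ridge - Juniper: 20+7+10+6+14+30 = 87
Juniper - Elm - Alder - Hollow - Ridge - Sutton - Juniper: 20+7+10+8+14+28 = 87
Juniper - Elm - Alder - Sutton - Hollow - Ridge - Juniper: 20+7+16+6+8+30 = 87
Juniper - Elm - Alder - Sutton - Ridge - Hollow - Juniper: 20+7+16+14+8+23 = 88
Juniper - Elm - Alder - Ridge - Hollow - Sutton - Juniper: 20+7+17+8+6+28 = 86
Juniper - Elm - Alder - Ridge - Sutton - Hollow - Juniper: 20+7+17+14+6+23 = 87
Juniper - Elm - Hollow - Alder - Sutton - Ridge - Juniper: 20+17+10+16+14+30 = 107
Juniper - Elm - Hollow - Alder - Ridge - Sutton - Juniper: 20+17+10+17+14+28 = 106
Juniper - Elm - Hollow - Sutton - Alder - Ridge - Juniper: 20+17+6+16+17+30 = 106
Juniper - Elm - Hollow - Sutton - Ridge - Alder - Juniper: 20+17+6+14+17+13 = 87
Juniper - Elm - Hollow - Ridge - Alder - Sutton - Juniper: 20+17+8+17+16+28 = 106
Juniper - Elm - Hollow - Ridge - Sutton - Alder - Juniper: 20+17+8+14+16+13 = 88
Juniper - Elm - Sutton - Alder - Hollow - Ridge - Juniper: 20+23+16+10+8+30 = 107
Juniper - Elm - Sutton - Alder - Ridge - Hollow - Juniper: 20+23+16+17+8+23 = 107
… (46 more)
Juniper - Alder - Elm - Ridge - Hollow - Sutton - Juniper: 13+7+19+8+6+28 = 81  ← best
The minimum is 81.
One optimal route: Juniper → Alder → Elm → Ridge → Hollow → Sutton → Juniper (or its reverse).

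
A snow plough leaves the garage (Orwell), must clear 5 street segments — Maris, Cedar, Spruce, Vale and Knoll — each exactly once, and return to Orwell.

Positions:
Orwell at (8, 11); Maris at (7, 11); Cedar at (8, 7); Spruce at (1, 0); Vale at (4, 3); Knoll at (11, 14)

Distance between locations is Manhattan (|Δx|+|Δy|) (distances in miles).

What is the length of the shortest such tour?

Minimum total distance: 48 miles.

Orwell→Maris→Cedar→Spruce→Vale→Knoll→Orwell: 1+5+14+6+18+6 = 50
Orwell→Maris→Cedar→Spruce→Knoll→Vale→Orwell: 1+5+14+24+18+12 = 74
Orwell→Maris→Cedar→Vale→Spruce→Knoll→Orwell: 1+5+8+6+24+6 = 50
Orwell→Maris→Cedar→Vale→Knoll→Spruce→Orwell: 1+5+8+18+24+18 = 74
Orwell→Maris→Cedar→Knoll→Spruce→Vale→Orwell: 1+5+10+24+6+12 = 58
Orwell→Maris→Cedar→Knoll→Vale→Spruce→Orwell: 1+5+10+18+6+18 = 58
Orwell→Maris→Spruce→Cedar→Vale→Knoll→Orwell: 1+17+14+8+18+6 = 64
Orwell→Maris→Spruce→Cedar→Knoll→Vale→Orwell: 1+17+14+10+18+12 = 72
Orwell→Maris→Spruce→Vale→Cedar→Knoll→Orwell: 1+17+6+8+10+6 = 48
Orwell→Maris→Spruce→Vale→Knoll→Cedar→Orwell: 1+17+6+18+10+4 = 56
Orwell→Maris→Spruce→Knoll→Cedar→Vale→Orwell: 1+17+24+10+8+12 = 72
Orwell→Maris→Spruce→Knoll→Vale→Cedar→Orwell: 1+17+24+18+8+4 = 72
Orwell→Maris→Vale→Cedar→Spruce→Knoll→Orwell: 1+11+8+14+24+6 = 64
Orwell→Maris→Vale→Cedar→Knoll→Spruce→Orwell: 1+11+8+10+24+18 = 72
… (46 more)
The minimum is 48.
One optimal route: Orwell → Maris → Spruce → Vale → Cedar → Knoll → Orwell (or its reverse).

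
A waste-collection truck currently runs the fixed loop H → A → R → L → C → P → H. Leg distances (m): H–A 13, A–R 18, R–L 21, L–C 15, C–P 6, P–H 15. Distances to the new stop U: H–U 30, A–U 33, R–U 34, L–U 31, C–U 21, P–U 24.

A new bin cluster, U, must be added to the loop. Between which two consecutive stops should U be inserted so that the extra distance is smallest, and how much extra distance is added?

Minimum extra distance: 37 m, inserting U between L and C.

Insertion cost between consecutive stops i–j is d(i,U) + d(U,j) − d(i,j):
  between H and A: 30 + 33 − 13 = 50
  between A and R: 33 + 34 − 18 = 49
  between R and L: 34 + 31 − 21 = 44
  between L and C: 31 + 21 − 15 = 37
  between C and P: 21 + 24 − 6 = 39
  between P and H: 24 + 30 − 15 = 39
Cheapest insertion is between L and C, adding 37.
New total = 88 + 37 = 125.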